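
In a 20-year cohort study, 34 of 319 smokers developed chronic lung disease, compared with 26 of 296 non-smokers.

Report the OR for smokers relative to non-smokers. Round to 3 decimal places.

odds, smokers = 34/285 = 0.1193
odds, non-smokers = 26/270 = 0.0963
OR = 0.1193 / 0.0963 = 1.239

OR = 1.239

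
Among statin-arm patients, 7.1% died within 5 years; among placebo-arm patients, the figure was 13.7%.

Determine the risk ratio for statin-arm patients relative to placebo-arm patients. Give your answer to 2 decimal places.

RR = 0.0710 / 0.1370 = 0.52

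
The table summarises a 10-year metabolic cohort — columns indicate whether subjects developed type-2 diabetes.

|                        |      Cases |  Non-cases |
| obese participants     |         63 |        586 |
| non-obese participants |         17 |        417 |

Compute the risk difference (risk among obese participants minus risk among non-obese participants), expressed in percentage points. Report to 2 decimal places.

5.79

risk, obese participants = 63/649 = 0.09707
risk, non-obese participants = 17/434 = 0.03917
risk difference = 0.09707 − 0.03917 = 0.05790 → 5.79 percentage points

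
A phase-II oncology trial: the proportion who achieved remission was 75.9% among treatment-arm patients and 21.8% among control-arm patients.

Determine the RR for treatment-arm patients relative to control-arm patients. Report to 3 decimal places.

RR = 0.7590 / 0.2180 = 3.482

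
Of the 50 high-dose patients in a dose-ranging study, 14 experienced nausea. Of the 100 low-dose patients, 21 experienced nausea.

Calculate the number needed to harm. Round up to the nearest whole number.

NNH ≈ 15

risk, high-dose patients = 14/50 = 0.280000
risk, low-dose patients = 21/100 = 0.210000
absolute risk difference = 0.070000
1 / 0.070000 = 14.286 → round up → 15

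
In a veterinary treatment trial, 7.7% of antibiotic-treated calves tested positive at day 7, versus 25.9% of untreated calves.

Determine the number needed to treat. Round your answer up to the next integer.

6

absolute risk difference = 0.182000
1 / 0.182000 = 5.495 → round up → 6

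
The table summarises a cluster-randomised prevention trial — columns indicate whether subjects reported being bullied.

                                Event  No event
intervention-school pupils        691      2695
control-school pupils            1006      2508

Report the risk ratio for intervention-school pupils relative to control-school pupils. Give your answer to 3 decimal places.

risk, intervention-school pupils = 691/3386 = 0.2041
risk, control-school pupils = 1006/3514 = 0.2863
RR = 0.2041 / 0.2863 = 0.713

0.713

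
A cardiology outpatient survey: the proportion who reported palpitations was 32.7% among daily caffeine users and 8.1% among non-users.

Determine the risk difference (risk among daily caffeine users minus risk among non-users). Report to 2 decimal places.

risk difference = 0.3270 − 0.0810 = 0.25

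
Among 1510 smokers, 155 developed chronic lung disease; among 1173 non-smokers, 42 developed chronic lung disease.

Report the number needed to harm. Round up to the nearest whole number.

risk, smokers = 155/1510 = 0.102649
risk, non-smokers = 42/1173 = 0.035806
absolute risk difference = 0.066843
1 / 0.066843 = 14.960 → round up → 15

NNH = 15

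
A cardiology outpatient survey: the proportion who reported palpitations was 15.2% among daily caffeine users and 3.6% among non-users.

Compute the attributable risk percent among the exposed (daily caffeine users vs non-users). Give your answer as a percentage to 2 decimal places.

AR% = (0.15200 − 0.03600) / 0.15200 = 0.7632 → 76.32%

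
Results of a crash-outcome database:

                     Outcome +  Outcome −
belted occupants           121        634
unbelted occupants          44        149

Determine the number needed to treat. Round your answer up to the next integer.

risk, belted occupants = 121/755 = 0.160265
risk, unbelted occupants = 44/193 = 0.227979
absolute risk difference = 0.067714
1 / 0.067714 = 14.768 → round up → 15

NNT = 15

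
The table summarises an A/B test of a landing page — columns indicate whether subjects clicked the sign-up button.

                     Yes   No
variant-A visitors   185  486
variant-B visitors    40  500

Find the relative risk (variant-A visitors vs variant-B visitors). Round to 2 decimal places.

risk, variant-A visitors = 185/671 = 0.2757
risk, variant-B visitors = 40/540 = 0.0741
RR = 0.2757 / 0.0741 = 3.72

RR = 3.72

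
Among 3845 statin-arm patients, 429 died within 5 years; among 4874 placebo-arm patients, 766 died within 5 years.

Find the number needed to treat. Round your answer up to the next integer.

risk, statin-arm patients = 429/3845 = 0.111573
risk, placebo-arm patients = 766/4874 = 0.157160
absolute risk difference = 0.045587
1 / 0.045587 = 21.936 → round up → 22

22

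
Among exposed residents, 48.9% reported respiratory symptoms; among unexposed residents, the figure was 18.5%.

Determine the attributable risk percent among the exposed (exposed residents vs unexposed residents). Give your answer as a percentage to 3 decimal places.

AR% = (0.4890 − 0.1850) / 0.4890 = 0.6217 → 62.168%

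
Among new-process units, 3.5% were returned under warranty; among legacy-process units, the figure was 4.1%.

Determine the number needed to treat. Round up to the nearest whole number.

167

absolute risk difference = 0.006000
1 / 0.006000 = 166.667 → round up → 167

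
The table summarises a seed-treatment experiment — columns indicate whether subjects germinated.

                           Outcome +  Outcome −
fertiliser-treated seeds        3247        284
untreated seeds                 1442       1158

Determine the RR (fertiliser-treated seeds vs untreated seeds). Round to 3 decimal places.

1.658

risk, fertiliser-treated seeds = 3247/3531 = 0.9196
risk, untreated seeds = 1442/2600 = 0.5546
RR = 0.9196 / 0.5546 = 1.658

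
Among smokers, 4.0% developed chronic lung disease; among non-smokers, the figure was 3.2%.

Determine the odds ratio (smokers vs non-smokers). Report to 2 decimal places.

OR: 1.26

odds, smokers = 0.04000/0.96000 = 0.04167
odds, non-smokers = 0.03200/0.96800 = 0.03306
OR = 0.04167 / 0.03306 = 1.26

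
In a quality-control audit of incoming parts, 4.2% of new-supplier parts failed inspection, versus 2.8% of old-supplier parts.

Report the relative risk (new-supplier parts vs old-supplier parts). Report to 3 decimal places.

RR = 0.04200 / 0.02800 = 1.500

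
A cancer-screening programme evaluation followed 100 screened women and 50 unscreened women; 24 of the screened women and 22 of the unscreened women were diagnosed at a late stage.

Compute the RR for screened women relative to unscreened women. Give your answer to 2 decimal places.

risk, screened women = 24/100 = 0.2400
risk, unscreened women = 22/50 = 0.4400
RR = 0.2400 / 0.4400 = 0.55

0.55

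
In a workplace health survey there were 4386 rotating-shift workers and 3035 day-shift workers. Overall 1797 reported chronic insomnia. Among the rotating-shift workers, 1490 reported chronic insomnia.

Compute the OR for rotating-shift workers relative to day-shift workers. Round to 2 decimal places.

rotating-shift workers without the outcome: 4386 − 1490 = 2896
day-shift workers with the outcome: 1797 − 1490 = 307
day-shift workers without the outcome: 3035 − 307 = 2728
odds, rotating-shift workers = 1490/2896 = 0.5145
odds, day-shift workers = 307/2728 = 0.1125
OR = 0.5145 / 0.1125 = 4.57

OR = 4.57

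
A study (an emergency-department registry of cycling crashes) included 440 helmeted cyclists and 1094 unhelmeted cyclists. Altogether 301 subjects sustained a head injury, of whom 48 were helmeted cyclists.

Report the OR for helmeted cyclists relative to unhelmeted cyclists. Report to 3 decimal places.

OR ≈ 0.407

helmeted cyclists without the outcome: 440 − 48 = 392
unhelmeted cyclists with the outcome: 301 − 48 = 253
unhelmeted cyclists without the outcome: 1094 − 253 = 841
OR = (48 × 841) / (392 × 253) = 40368/99176 ≈ 0.407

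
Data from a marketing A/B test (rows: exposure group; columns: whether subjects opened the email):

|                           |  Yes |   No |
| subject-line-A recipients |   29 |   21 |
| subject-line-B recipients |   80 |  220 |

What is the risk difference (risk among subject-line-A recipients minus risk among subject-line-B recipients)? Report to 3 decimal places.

risk, subject-line-A recipients = 29/50 = 0.5800
risk, subject-line-B recipients = 80/300 = 0.2667
risk difference = 0.5800 − 0.2667 = 0.313

RD = 0.313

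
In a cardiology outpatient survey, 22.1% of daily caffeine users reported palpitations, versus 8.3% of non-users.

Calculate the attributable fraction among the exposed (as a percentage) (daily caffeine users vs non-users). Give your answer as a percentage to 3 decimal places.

AR% = (0.2210 − 0.0830) / 0.2210 = 0.6244 → 62.443%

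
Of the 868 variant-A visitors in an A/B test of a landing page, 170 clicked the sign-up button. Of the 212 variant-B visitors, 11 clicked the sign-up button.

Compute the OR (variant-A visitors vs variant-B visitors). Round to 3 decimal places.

OR = (170 × 201) / (698 × 11) = 34170/7678 ≈ 4.450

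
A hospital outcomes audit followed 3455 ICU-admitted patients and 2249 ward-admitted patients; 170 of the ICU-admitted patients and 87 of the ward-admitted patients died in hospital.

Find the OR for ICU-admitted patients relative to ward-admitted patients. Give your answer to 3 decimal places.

OR = (170 × 2162) / (3285 × 87) = 367540/285795 ≈ 1.286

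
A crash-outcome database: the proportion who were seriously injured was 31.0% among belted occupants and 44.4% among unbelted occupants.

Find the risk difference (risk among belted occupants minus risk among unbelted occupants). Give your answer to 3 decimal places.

risk difference = 0.3100 − 0.4440 = -0.134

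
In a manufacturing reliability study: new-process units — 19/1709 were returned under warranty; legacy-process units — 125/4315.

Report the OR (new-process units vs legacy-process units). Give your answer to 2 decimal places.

OR ≈ 0.38

odds, new-process units = 19/1690 = 0.01124
odds, legacy-process units = 125/4190 = 0.02983
OR = 0.01124 / 0.02983 = 0.38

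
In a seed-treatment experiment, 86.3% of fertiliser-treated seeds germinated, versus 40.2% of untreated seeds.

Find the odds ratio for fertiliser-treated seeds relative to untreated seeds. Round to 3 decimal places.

odds, fertiliser-treated seeds = 0.8630/0.1370 = 6.2993
odds, untreated seeds = 0.4020/0.5980 = 0.6722
OR = 6.2993 / 0.6722 = 9.371

OR ≈ 9.371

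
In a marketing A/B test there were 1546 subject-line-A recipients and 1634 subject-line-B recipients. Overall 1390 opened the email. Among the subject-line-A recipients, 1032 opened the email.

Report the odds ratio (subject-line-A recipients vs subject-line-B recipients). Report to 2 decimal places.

OR: 7.16

subject-line-A recipients without the outcome: 1546 − 1032 = 514
subject-line-B recipients with the outcome: 1390 − 1032 = 358
subject-line-B recipients without the outcome: 1634 − 358 = 1276
OR = (1032 × 1276) / (514 × 358) = 1316832/184012 ≈ 7.16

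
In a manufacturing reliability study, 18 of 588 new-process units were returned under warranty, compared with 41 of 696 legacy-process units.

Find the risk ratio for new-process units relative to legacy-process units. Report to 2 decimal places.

0.52

risk, new-process units = 18/588 = 0.03061
risk, legacy-process units = 41/696 = 0.05891
RR = 0.03061 / 0.05891 = 0.52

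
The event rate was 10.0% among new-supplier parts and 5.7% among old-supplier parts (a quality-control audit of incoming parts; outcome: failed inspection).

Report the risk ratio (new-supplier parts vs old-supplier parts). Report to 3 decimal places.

RR = 0.1000 / 0.0570 = 1.754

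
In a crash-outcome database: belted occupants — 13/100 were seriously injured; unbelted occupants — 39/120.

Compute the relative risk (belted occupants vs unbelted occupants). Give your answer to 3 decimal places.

RR ≈ 0.400

risk, belted occupants = 13/100 = 0.1300
risk, unbelted occupants = 39/120 = 0.3250
RR = 0.1300 / 0.3250 = 0.400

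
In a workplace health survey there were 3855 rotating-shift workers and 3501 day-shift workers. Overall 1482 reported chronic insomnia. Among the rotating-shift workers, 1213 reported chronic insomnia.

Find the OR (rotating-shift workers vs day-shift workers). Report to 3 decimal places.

5.516

rotating-shift workers without the outcome: 3855 − 1213 = 2642
day-shift workers with the outcome: 1482 − 1213 = 269
day-shift workers without the outcome: 3501 − 269 = 3232
OR = (1213 × 3232) / (2642 × 269) = 3920416/710698 ≈ 5.516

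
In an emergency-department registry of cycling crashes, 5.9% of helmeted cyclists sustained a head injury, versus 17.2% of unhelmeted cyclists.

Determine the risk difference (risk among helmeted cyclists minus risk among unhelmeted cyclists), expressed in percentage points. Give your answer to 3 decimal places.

RD = -11.300

risk difference = 0.0590 − 0.1720 = -0.1130 → -11.300 percentage points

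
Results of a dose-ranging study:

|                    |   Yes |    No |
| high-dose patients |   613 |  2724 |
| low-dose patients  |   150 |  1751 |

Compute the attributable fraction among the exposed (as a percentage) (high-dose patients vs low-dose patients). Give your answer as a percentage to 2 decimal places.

risk, high-dose patients = 613/3337 = 0.1837
risk, low-dose patients = 150/1901 = 0.0789
AR% = (0.1837 − 0.0789) / 0.1837 = 0.5705 → 57.05%

AR% ≈ 57.05%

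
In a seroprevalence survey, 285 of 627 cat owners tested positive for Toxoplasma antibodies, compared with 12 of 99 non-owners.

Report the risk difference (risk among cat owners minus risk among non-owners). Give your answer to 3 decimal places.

RD: 0.333

risk, cat owners = 285/627 = 0.4545
risk, non-owners = 12/99 = 0.1212
risk difference = 0.4545 − 0.1212 = 0.333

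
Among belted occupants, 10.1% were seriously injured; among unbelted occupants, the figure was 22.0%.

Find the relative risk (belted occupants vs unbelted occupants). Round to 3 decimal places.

RR = 0.1010 / 0.2200 = 0.459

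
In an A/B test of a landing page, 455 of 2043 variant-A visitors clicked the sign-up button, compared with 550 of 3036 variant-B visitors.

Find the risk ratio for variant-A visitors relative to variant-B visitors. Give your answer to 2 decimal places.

RR: 1.23

risk, variant-A visitors = 455/2043 = 0.2227
risk, variant-B visitors = 550/3036 = 0.1812
RR = 0.2227 / 0.1812 = 1.23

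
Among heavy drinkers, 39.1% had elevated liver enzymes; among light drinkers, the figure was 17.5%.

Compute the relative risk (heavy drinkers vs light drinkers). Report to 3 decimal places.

RR = 0.3910 / 0.1750 = 2.234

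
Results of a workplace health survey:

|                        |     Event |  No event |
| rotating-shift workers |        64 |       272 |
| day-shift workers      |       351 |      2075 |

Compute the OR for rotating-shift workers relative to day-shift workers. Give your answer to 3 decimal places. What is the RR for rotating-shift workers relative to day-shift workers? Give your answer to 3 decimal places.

odds, rotating-shift workers = 64/272 = 0.2353
odds, day-shift workers = 351/2075 = 0.1692
OR = 0.2353 / 0.1692 = 1.391
risk, rotating-shift workers = 64/336 = 0.1905
risk, day-shift workers = 351/2426 = 0.1447
RR = 0.1905 / 0.1447 = 1.317

OR = 1.391; RR = 1.317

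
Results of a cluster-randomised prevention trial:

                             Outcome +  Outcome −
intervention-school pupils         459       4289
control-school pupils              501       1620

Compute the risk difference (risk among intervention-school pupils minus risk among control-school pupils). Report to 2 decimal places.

risk, intervention-school pupils = 459/4748 = 0.0967
risk, control-school pupils = 501/2121 = 0.2362
risk difference = 0.0967 − 0.2362 = -0.14

RD: -0.14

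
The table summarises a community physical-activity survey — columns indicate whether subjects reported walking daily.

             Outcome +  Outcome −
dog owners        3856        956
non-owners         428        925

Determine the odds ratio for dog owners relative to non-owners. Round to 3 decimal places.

8.717

odds, dog owners = 3856/956 = 4.0335
odds, non-owners = 428/925 = 0.4627
OR = 4.0335 / 0.4627 = 8.717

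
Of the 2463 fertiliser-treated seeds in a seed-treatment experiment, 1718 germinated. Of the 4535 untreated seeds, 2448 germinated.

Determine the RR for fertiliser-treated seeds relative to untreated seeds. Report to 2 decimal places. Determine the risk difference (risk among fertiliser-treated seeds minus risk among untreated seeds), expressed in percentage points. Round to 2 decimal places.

RR = 1.29; RD = 15.77

risk, fertiliser-treated seeds = 1718/2463 = 0.6975
risk, untreated seeds = 2448/4535 = 0.5398
RR = 0.6975 / 0.5398 = 1.29
risk difference = 0.6975 − 0.5398 = 0.1577 → 15.77 percentage points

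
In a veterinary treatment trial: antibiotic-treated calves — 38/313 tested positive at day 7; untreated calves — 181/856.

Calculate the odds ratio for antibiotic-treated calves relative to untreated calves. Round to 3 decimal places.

OR = (38 × 675) / (275 × 181) = 25650/49775 ≈ 0.515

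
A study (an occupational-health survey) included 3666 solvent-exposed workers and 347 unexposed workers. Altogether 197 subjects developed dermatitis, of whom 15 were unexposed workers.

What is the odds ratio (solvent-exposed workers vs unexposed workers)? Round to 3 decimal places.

solvent-exposed workers with the outcome: 197 − 15 = 182
solvent-exposed workers without the outcome: 3666 − 182 = 3484
unexposed workers without the outcome: 347 − 15 = 332
odds, solvent-exposed workers = 182/3484 = 0.05224
odds, unexposed workers = 15/332 = 0.04518
OR = 0.05224 / 0.04518 = 1.156

1.156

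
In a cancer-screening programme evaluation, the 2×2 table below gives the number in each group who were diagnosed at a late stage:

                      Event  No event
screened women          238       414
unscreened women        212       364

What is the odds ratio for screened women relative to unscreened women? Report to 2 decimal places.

OR ≈ 0.99

odds, screened women = 238/414 = 0.5749
odds, unscreened women = 212/364 = 0.5824
OR = 0.5749 / 0.5824 = 0.99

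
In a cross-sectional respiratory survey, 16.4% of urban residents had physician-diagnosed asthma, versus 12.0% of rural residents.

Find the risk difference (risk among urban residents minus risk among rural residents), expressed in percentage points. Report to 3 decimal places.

risk difference = 0.1640 − 0.1200 = 0.0440 → 4.400 percentage points

4.400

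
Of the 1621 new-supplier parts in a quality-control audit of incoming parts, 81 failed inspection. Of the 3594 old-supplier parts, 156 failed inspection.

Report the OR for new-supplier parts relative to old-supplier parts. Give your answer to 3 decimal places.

odds, new-supplier parts = 81/1540 = 0.05260
odds, old-supplier parts = 156/3438 = 0.04538
OR = 0.05260 / 0.04538 = 1.159

1.159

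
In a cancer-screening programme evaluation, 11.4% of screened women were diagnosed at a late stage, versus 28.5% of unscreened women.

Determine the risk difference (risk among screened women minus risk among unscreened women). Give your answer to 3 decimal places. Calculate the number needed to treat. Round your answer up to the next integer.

RD = -0.171; NNT = 6

risk difference = 0.1140 − 0.2850 = -0.171
absolute risk difference = 0.171000
1 / 0.171000 = 5.848 → round up → 6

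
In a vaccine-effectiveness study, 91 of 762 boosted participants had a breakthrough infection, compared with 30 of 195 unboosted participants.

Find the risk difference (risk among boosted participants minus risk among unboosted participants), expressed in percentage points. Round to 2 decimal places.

risk, boosted participants = 91/762 = 0.1194
risk, unboosted participants = 30/195 = 0.1538
risk difference = 0.1194 − 0.1538 = -0.0344 → -3.44 percentage points

RD = -3.44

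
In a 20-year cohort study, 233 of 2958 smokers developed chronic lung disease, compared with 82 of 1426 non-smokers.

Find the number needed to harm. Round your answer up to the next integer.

NNH = 48

risk, smokers = 233/2958 = 0.078769
risk, non-smokers = 82/1426 = 0.057504
absolute risk difference = 0.021266
1 / 0.021266 = 47.023 → round up → 48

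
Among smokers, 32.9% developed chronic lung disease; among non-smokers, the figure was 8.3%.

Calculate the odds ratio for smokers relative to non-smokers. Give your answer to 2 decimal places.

odds, smokers = 0.3290/0.6710 = 0.4903
odds, non-smokers = 0.0830/0.9170 = 0.0905
OR = 0.4903 / 0.0905 = 5.42

OR: 5.42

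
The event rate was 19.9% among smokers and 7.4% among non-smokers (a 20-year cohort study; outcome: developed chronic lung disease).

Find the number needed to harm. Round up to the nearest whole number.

NNH: 8

absolute risk difference = 0.125000
1 / 0.125000 = 8.000 → round up → 8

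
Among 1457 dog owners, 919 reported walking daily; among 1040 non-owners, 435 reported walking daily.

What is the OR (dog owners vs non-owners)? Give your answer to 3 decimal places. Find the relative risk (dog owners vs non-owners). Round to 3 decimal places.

OR = (919 × 605) / (538 × 435) = 555995/234030 ≈ 2.376
risk, dog owners = 919/1457 = 0.6307
risk, non-owners = 435/1040 = 0.4183
RR = 0.6307 / 0.4183 = 1.508

OR = 2.376; RR = 1.508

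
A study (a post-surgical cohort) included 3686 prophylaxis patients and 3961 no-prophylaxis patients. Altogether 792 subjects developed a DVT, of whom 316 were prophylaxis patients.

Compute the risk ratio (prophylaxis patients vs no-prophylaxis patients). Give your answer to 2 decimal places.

0.71

prophylaxis patients without the outcome: 3686 − 316 = 3370
no-prophylaxis patients with the outcome: 792 − 316 = 476
no-prophylaxis patients without the outcome: 3961 − 476 = 3485
risk, prophylaxis patients = 316/3686 = 0.0857
risk, no-prophylaxis patients = 476/3961 = 0.1202
RR = 0.0857 / 0.1202 = 0.71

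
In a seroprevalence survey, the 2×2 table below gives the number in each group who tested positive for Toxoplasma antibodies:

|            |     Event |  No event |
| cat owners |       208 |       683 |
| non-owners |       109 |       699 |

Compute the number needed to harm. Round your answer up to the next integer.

risk, cat owners = 208/891 = 0.233446
risk, non-owners = 109/808 = 0.134901
absolute risk difference = 0.098545
1 / 0.098545 = 10.148 → round up → 11

NNH = 11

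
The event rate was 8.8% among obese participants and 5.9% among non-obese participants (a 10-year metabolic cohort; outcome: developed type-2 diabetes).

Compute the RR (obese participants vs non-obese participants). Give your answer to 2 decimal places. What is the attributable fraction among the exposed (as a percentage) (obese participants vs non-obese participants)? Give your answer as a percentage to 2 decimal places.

RR = 0.0880 / 0.0590 = 1.49
AR% = (0.0880 − 0.0590) / 0.0880 = 0.3295 → 32.95%

RR = 1.49; AR% = 32.95%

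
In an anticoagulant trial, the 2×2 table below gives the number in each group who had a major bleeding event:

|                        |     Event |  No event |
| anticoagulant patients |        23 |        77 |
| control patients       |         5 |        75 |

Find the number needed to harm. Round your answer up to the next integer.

risk, anticoagulant patients = 23/100 = 0.230000
risk, control patients = 5/80 = 0.062500
absolute risk difference = 0.167500
1 / 0.167500 = 5.970 → round up → 6

6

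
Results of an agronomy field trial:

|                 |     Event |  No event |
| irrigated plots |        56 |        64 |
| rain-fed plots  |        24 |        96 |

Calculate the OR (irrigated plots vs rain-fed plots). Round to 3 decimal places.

OR = (56 × 96) / (64 × 24) = 5376/1536 ≈ 3.500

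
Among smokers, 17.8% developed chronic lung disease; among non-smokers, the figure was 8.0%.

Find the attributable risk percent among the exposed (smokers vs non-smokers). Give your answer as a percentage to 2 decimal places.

AR% = (0.1780 − 0.0800) / 0.1780 = 0.5506 → 55.06%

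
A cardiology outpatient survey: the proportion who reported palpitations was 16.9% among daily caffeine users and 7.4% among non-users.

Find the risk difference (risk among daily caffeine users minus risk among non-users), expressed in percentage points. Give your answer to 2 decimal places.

risk difference = 0.1690 − 0.0740 = 0.0950 → 9.50 percentage points

RD: 9.50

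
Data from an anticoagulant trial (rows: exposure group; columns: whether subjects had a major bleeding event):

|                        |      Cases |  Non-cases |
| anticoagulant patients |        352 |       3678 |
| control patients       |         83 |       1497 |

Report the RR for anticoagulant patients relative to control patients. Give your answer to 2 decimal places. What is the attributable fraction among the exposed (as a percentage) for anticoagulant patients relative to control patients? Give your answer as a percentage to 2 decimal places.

RR = 1.66; AR% = 39.86%

risk, anticoagulant patients = 352/4030 = 0.0873
risk, control patients = 83/1580 = 0.0525
RR = 0.0873 / 0.0525 = 1.66
AR% = (0.0873 − 0.0525) / 0.0873 = 0.3986 → 39.86%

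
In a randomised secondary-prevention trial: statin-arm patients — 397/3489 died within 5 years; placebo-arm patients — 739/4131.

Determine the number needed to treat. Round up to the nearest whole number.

risk, statin-arm patients = 397/3489 = 0.113786
risk, placebo-arm patients = 739/4131 = 0.178891
absolute risk difference = 0.065105
1 / 0.065105 = 15.360 → round up → 16

NNT ≈ 16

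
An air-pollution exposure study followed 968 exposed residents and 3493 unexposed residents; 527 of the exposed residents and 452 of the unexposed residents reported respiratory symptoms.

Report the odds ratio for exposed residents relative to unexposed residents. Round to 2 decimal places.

OR = (527 × 3041) / (441 × 452) = 1602607/199332 ≈ 8.04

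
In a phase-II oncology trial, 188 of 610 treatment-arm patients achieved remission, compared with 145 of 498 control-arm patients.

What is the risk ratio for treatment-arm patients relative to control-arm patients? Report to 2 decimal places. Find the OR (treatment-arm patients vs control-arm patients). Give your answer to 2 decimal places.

risk, treatment-arm patients = 188/610 = 0.3082
risk, control-arm patients = 145/498 = 0.2912
RR = 0.3082 / 0.2912 = 1.06
OR = (188 × 353) / (422 × 145) = 66364/61190 ≈ 1.08

RR = 1.06; OR = 1.08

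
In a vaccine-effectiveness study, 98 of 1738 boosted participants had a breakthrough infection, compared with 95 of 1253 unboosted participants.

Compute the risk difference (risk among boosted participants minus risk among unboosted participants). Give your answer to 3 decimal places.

RD = -0.019

risk, boosted participants = 98/1738 = 0.0564
risk, unboosted participants = 95/1253 = 0.0758
risk difference = 0.0564 − 0.0758 = -0.019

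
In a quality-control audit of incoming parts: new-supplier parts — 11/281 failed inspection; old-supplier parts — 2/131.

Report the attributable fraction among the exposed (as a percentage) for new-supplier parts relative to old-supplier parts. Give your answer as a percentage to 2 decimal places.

risk, new-supplier parts = 11/281 = 0.03915
risk, old-supplier parts = 2/131 = 0.01527
AR% = (0.03915 − 0.01527) / 0.03915 = 0.6100 → 61.00%

AR%: 61.00%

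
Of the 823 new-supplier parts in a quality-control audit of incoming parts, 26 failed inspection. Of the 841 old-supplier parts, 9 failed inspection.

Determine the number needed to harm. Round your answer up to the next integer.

risk, new-supplier parts = 26/823 = 0.031592
risk, old-supplier parts = 9/841 = 0.010702
absolute risk difference = 0.020890
1 / 0.020890 = 47.870 → round up → 48

NNH ≈ 48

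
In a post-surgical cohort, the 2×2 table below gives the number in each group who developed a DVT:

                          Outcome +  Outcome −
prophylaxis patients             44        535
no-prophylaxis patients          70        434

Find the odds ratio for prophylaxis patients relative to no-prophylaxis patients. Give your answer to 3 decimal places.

odds, prophylaxis patients = 44/535 = 0.0822
odds, no-prophylaxis patients = 70/434 = 0.1613
OR = 0.0822 / 0.1613 = 0.510

OR ≈ 0.510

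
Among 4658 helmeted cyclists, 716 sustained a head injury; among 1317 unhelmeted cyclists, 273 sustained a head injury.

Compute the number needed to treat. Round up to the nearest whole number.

risk, helmeted cyclists = 716/4658 = 0.153714
risk, unhelmeted cyclists = 273/1317 = 0.207289
absolute risk difference = 0.053575
1 / 0.053575 = 18.665 → round up → 19

NNT ≈ 19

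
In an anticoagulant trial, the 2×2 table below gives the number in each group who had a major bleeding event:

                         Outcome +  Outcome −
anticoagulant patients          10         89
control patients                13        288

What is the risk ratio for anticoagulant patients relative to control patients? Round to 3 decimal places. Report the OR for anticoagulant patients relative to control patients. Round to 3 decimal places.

RR = 2.339; OR = 2.489

risk, anticoagulant patients = 10/99 = 0.10101
risk, control patients = 13/301 = 0.04319
RR = 0.10101 / 0.04319 = 2.339
OR = (10 × 288) / (89 × 13) = 2880/1157 ≈ 2.489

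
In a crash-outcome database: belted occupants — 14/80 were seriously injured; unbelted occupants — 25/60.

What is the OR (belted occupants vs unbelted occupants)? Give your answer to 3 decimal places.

OR = (14 × 35) / (66 × 25) = 490/1650 ≈ 0.297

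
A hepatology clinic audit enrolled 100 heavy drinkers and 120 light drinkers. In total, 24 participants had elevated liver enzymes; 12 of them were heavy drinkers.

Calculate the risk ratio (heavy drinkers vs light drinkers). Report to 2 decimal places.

heavy drinkers without the outcome: 100 − 12 = 88
light drinkers with the outcome: 24 − 12 = 12
light drinkers without the outcome: 120 − 12 = 108
risk, heavy drinkers = 12/100 = 0.1200
risk, light drinkers = 12/120 = 0.1000
RR = 0.1200 / 0.1000 = 1.20

1.20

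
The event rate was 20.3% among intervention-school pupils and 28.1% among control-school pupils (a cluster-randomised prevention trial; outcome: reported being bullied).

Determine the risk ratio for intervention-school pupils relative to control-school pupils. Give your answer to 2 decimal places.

RR = 0.2030 / 0.2810 = 0.72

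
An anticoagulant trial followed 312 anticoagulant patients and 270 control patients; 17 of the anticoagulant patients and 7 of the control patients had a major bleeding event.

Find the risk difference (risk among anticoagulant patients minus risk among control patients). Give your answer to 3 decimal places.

risk, anticoagulant patients = 17/312 = 0.05449
risk, control patients = 7/270 = 0.02593
risk difference = 0.05449 − 0.02593 = 0.029

0.029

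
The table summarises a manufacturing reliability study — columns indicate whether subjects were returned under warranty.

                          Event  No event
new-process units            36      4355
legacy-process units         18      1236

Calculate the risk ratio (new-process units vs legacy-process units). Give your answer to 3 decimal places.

risk, new-process units = 36/4391 = 0.00820
risk, legacy-process units = 18/1254 = 0.01435
RR = 0.00820 / 0.01435 = 0.571

0.571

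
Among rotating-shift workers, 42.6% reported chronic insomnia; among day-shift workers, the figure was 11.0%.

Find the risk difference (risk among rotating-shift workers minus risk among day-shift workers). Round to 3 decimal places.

risk difference = 0.4260 − 0.1100 = 0.316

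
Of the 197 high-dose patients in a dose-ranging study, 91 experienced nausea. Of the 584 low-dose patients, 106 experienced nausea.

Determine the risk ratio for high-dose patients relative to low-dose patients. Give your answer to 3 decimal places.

risk, high-dose patients = 91/197 = 0.4619
risk, low-dose patients = 106/584 = 0.1815
RR = 0.4619 / 0.1815 = 2.545

2.545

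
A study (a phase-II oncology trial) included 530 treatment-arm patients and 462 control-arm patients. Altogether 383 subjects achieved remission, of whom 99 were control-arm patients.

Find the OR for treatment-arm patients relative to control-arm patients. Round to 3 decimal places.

OR: 4.233

treatment-arm patients with the outcome: 383 − 99 = 284
treatment-arm patients without the outcome: 530 − 284 = 246
control-arm patients without the outcome: 462 − 99 = 363
OR = (284 × 363) / (246 × 99) = 103092/24354 ≈ 4.233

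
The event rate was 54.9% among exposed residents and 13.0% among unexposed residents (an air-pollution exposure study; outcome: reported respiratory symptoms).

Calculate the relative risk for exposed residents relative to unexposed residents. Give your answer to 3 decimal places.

RR = 0.5490 / 0.1300 = 4.223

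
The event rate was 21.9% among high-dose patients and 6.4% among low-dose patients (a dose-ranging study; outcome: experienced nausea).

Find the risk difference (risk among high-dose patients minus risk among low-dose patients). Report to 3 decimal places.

risk difference = 0.2190 − 0.0640 = 0.155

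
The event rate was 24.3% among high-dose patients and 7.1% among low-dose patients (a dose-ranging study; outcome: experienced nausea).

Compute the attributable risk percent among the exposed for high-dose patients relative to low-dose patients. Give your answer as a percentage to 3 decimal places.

AR% = (0.2430 − 0.0710) / 0.2430 = 0.7078 → 70.782%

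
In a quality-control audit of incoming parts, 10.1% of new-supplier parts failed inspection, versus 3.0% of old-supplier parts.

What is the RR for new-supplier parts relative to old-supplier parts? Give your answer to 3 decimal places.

RR = 0.10100 / 0.03000 = 3.367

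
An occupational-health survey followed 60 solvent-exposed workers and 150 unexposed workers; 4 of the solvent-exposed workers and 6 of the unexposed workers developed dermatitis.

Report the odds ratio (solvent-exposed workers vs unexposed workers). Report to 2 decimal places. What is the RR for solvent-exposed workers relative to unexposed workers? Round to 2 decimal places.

OR = (4 × 144) / (56 × 6) = 576/336 ≈ 1.71
risk, solvent-exposed workers = 4/60 = 0.06667
risk, unexposed workers = 6/150 = 0.04000
RR = 0.06667 / 0.04000 = 1.67

OR = 1.71; RR = 1.67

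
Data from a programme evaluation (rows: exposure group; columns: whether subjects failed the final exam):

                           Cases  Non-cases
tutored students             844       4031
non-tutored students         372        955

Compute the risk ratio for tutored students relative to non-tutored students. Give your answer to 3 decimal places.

0.618

risk, tutored students = 844/4875 = 0.1731
risk, non-tutored students = 372/1327 = 0.2803
RR = 0.1731 / 0.2803 = 0.618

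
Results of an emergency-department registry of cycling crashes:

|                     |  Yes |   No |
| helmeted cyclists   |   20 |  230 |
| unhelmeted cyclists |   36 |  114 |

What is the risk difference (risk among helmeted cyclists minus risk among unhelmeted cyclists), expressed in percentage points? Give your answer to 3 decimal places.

-16.000

risk, helmeted cyclists = 20/250 = 0.0800
risk, unhelmeted cyclists = 36/150 = 0.2400
risk difference = 0.0800 − 0.2400 = -0.1600 → -16.000 percentage points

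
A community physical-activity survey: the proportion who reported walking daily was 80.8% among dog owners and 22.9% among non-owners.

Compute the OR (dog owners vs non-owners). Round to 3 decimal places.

odds, dog owners = 0.8080/0.1920 = 4.2083
odds, non-owners = 0.2290/0.7710 = 0.2970
OR = 4.2083 / 0.2970 = 14.169

14.169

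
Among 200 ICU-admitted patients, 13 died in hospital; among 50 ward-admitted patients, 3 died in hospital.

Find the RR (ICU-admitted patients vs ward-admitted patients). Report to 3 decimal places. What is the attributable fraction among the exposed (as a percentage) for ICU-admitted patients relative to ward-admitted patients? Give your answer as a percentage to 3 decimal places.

risk, ICU-admitted patients = 13/200 = 0.0650
risk, ward-admitted patients = 3/50 = 0.0600
RR = 0.0650 / 0.0600 = 1.083
AR% = (0.0650 − 0.0600) / 0.0650 = 0.0769 → 7.692%

RR = 1.083; AR% = 7.692%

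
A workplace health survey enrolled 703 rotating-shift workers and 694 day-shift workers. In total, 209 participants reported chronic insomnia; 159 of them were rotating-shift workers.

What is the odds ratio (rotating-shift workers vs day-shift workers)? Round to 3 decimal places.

rotating-shift workers without the outcome: 703 − 159 = 544
day-shift workers with the outcome: 209 − 159 = 50
day-shift workers without the outcome: 694 − 50 = 644
OR = (159 × 644) / (544 × 50) = 102396/27200 ≈ 3.765

OR = 3.765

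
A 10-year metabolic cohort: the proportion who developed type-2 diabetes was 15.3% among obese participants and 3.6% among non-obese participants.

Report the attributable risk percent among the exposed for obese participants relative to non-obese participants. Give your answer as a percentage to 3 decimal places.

AR% = (0.15300 − 0.03600) / 0.15300 = 0.7647 → 76.471%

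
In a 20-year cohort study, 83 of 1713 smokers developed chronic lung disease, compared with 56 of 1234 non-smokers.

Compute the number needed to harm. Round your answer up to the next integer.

risk, smokers = 83/1713 = 0.048453
risk, non-smokers = 56/1234 = 0.045381
absolute risk difference = 0.003072
1 / 0.003072 = 325.521 → round up → 326

326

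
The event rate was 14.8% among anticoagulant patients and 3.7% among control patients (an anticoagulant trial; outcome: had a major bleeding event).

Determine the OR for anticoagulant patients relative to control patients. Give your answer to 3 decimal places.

odds, anticoagulant patients = 0.14800/0.85200 = 0.17371
odds, control patients = 0.03700/0.96300 = 0.03842
OR = 0.17371 / 0.03842 = 4.521

4.521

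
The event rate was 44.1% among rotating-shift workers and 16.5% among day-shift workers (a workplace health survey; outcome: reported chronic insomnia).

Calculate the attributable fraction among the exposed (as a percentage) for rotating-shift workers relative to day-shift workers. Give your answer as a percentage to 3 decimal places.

AR% = (0.4410 − 0.1650) / 0.4410 = 0.6259 → 62.585%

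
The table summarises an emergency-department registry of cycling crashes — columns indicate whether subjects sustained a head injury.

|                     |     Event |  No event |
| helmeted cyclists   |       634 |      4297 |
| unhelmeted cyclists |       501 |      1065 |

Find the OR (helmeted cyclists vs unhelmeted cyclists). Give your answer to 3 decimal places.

OR = (634 × 1065) / (4297 × 501) = 675210/2152797 ≈ 0.314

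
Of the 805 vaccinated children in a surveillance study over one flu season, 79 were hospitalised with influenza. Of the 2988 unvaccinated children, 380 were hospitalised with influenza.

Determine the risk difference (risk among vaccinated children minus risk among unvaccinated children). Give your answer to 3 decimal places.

risk, vaccinated children = 79/805 = 0.0981
risk, unvaccinated children = 380/2988 = 0.1272
risk difference = 0.0981 − 0.1272 = -0.029

-0.029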